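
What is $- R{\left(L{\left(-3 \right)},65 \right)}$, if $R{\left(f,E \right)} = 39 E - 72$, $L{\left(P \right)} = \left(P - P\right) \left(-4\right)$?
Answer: $-2463$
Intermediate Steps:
$L{\left(P \right)} = 0$ ($L{\left(P \right)} = 0 \left(-4\right) = 0$)
$R{\left(f,E \right)} = -72 + 39 E$
$- R{\left(L{\left(-3 \right)},65 \right)} = - (-72 + 39 \cdot 65) = - (-72 + 2535) = \left(-1\right) 2463 = -2463$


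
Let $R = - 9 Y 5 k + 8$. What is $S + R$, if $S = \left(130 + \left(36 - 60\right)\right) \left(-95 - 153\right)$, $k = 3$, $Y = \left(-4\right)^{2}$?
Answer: $-28440$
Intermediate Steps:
$Y = 16$
$R = -2152$ ($R = - 9 \cdot 16 \cdot 5 \cdot 3 + 8 = - 9 \cdot 80 \cdot 3 + 8 = \left(-9\right) 240 + 8 = -2160 + 8 = -2152$)
$S = -26288$ ($S = \left(130 + \left(36 - 60\right)\right) \left(-248\right) = \left(130 - 24\right) \left(-248\right) = 106 \left(-248\right) = -26288$)
$S + R = -26288 - 2152 = -28440$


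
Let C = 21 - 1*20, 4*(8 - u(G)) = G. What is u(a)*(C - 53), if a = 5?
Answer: -351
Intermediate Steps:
u(G) = 8 - G/4
C = 1 (C = 21 - 20 = 1)
u(a)*(C - 53) = (8 - ¼*5)*(1 - 53) = (8 - 5/4)*(-52) = (27/4)*(-52) = -351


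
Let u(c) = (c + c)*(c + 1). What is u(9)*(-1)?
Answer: -180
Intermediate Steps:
u(c) = 2*c*(1 + c) (u(c) = (2*c)*(1 + c) = 2*c*(1 + c))
u(9)*(-1) = (2*9*(1 + 9))*(-1) = (2*9*10)*(-1) = 180*(-1) = -180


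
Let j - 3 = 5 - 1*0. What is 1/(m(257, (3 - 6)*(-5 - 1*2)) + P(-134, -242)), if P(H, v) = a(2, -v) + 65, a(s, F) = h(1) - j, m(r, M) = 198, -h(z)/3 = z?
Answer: 1/252 ≈ 0.0039683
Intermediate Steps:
h(z) = -3*z
j = 8 (j = 3 + (5 - 1*0) = 3 + (5 + 0) = 3 + 5 = 8)
a(s, F) = -11 (a(s, F) = -3*1 - 1*8 = -3 - 8 = -11)
P(H, v) = 54 (P(H, v) = -11 + 65 = 54)
1/(m(257, (3 - 6)*(-5 - 1*2)) + P(-134, -242)) = 1/(198 + 54) = 1/252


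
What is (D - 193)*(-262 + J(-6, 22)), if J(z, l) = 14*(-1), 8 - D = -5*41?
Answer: -5520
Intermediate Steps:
D = 213 (D = 8 - (-5)*41 = 8 - 1*(-205) = 8 + 205 = 213)
J(z, l) = -14
(D - 193)*(-262 + J(-6, 22)) = (213 - 193)*(-262 - 14) = 20*(-276) = -5520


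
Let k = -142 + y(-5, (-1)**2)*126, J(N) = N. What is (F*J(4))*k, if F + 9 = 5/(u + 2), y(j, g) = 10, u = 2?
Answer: -34658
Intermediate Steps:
k = 1118 (k = -142 + 10*126 = -142 + 1260 = 1118)
F = -31/4 (F = -9 + 5/(2 + 2) = -9 + 5/4 = -31/4 ≈ -7.7500)
(F*J(4))*k = -31/4*4*1118 = -31*1118 = -34658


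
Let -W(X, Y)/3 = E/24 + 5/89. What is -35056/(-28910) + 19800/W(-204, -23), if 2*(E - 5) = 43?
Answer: -58210675672/10236205 ≈ -5686.7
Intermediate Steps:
E = 53/2 (E = 5 + (½)*43 = 5 + 43/2 = 53/2 ≈ 26.500)
W(X, Y) = -4957/1424 (W(X, Y) = -3*((53/2)/24 + 5/89) = -3*((53/2)*(1/24) + 5*(1/89)) = -3*(53/48 + 5/89) = -3*4957/4272 = -4957/1424)
-35056/(-28910) + 19800/W(-204, -23) = -35056/(-28910) + 19800/(-4957/1424) = -35056*(-1/28910) + 19800*(-1424/4957) = 2504/2065 - 28195200/4957 = -58210675672/10236205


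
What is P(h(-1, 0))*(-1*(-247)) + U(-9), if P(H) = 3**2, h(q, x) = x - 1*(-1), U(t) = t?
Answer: 2214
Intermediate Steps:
h(q, x) = 1 + x (h(q, x) = x + 1 = 1 + x)
P(H) = 9
P(h(-1, 0))*(-1*(-247)) + U(-9) = 9*(-1*(-247)) - 9 = 9*247 - 9 = 2223 - 9 = 2214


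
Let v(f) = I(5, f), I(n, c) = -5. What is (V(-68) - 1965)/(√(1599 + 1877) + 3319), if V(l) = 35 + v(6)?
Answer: -1284453/2202457 + 774*√869/2202457 ≈ -0.57283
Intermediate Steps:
v(f) = -5
V(l) = 30 (V(l) = 35 - 5 = 30)
(V(-68) - 1965)/(√(1599 + 1877) + 3319) = (30 - 1965)/(√(1599 + 1877) + 3319) = -1935/(√3476 + 3319) = -1935/(2*√869 + 3319) = -1935/(3319 + 2*√869)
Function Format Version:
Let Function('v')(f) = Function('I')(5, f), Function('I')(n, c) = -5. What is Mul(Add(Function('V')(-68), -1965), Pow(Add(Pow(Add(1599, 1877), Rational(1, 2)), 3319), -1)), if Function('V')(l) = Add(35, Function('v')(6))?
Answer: Add(Rational(-1284453, 2202457), Mul(Rational(774, 2202457), Pow(869, Rational(1, 2)))) ≈ -0.57283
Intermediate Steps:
Function('v')(f) = -5
Function('V')(l) = 30 (Function('V')(l) = Add(35, -5) = 30)
Mul(Add(Function('V')(-68), -1965), Pow(Add(Pow(Add(1599, 1877), Rational(1, 2)), 3319), -1)) = Mul(Add(30, -1965), Pow(Add(Pow(Add(1599, 1877), Rational(1, 2)), 3319), -1)) = Mul(-1935, Pow(Add(Pow(3476, Rational(1, 2)), 3319), -1)) = Mul(-1935, Pow(Add(Mul(2, Pow(869, Rational(1, 2))), 3319), -1)) = Mul(-1935, Pow(Add(3319, Mul(2, Pow(869, Rational(1, 2)))), -1))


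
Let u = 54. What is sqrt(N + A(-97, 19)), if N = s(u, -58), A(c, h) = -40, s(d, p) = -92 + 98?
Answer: I*sqrt(34) ≈ 5.8309*I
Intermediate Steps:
s(d, p) = 6
N = 6
sqrt(N + A(-97, 19)) = sqrt(6 - 40) = sqrt(-34) = I*sqrt(34)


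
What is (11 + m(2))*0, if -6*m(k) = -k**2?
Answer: 0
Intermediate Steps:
m(k) = k**2/6 (m(k) = -(-1)*k**2/6 = k**2/6)
(11 + m(2))*0 = (11 + (1/6)*2**2)*0 = (11 + (1/6)*4)*0 = (11 + 2/3)*0 = (35/3)*0 = 0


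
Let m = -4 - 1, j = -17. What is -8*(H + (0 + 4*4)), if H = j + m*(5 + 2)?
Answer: 288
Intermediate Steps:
m = -5
H = -52 (H = -17 - 5*(5 + 2) = -17 - 5*7 = -17 - 35 = -52)
-8*(H + (0 + 4*4)) = -8*(-52 + (0 + 4*4)) = -8*(-52 + (0 + 16)) = -8*(-52 + 16) = -8*(-36) = 288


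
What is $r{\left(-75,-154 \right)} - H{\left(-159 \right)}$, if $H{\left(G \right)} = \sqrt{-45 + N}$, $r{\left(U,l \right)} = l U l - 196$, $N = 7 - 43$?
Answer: $-1778896 - 9 i \approx -1.7789 \cdot 10^{6} - 9.0 i$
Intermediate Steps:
$N = -36$
$r{\left(U,l \right)} = -196 + U l^{2}$ ($r{\left(U,l \right)} = U l l - 196 = U l^{2} - 196 = -196 + U l^{2}$)
$H{\left(G \right)} = 9 i$ ($H{\left(G \right)} = \sqrt{-45 - 36} = \sqrt{-81} = 9 i$)
$r{\left(-75,-154 \right)} - H{\left(-159 \right)} = \left(-196 - 75 \left(-154\right)^{2}\right) - 9 i = \left(-196 - 1778700\right) - 9 i = -1778896 - 9 i$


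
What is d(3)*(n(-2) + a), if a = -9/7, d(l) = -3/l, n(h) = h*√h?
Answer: 9/7 + 2*I*√2 ≈ 1.2857 + 2.8284*I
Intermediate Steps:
n(h) = h^(3/2)
a = -9/7 (a = -9*⅐ = -9/7 ≈ -1.2857)
d(3)*(n(-2) + a) = (-3/3)*((-2)^(3/2) - 9/7) = (-3*⅓)*(-2*I*√2 - 9/7) = -(-9/7 - 2*I*√2) = 9/7 + 2*I*√2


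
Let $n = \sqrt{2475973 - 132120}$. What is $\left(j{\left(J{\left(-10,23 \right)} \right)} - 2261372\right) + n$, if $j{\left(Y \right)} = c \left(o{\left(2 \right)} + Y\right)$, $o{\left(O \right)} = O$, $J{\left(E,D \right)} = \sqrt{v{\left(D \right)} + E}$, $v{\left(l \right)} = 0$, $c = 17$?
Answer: $-2261338 + \sqrt{2343853} + 17 i \sqrt{10} \approx -2.2598 \cdot 10^{6} + 53.759 i$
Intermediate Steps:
$J{\left(E,D \right)} = \sqrt{E}$ ($J{\left(E,D \right)} = \sqrt{0 + E} = \sqrt{E}$)
$j{\left(Y \right)} = 34 + 17 Y$ ($j{\left(Y \right)} = 17 \left(2 + Y\right) = 34 + 17 Y$)
$n = \sqrt{2343853} \approx 1531.0$
$\left(j{\left(J{\left(-10,23 \right)} \right)} - 2261372\right) + n = \left(\left(34 + 17 \sqrt{-10}\right) - 2261372\right) + \sqrt{2343853} = \left(\left(34 + 17 i \sqrt{10}\right) - 2261372\right) + \sqrt{2343853} = \left(-2261338 + 17 i \sqrt{10}\right) + \sqrt{2343853} = -2261338 + \sqrt{2343853} + 17 i \sqrt{10}$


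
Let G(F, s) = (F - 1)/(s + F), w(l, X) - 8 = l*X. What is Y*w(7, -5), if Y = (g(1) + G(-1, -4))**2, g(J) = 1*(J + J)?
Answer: -3888/25 ≈ -155.52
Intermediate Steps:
w(l, X) = 8 + X*l (w(l, X) = 8 + l*X = 8 + X*l)
G(F, s) = (-1 + F)/(F + s)
g(J) = 2*J (g(J) = 1*(2*J) = 2*J)
Y = 144/25 (Y = (2*1 + (-1 - 1)/(-1 - 4))**2 = (2 - 2/(-5))**2 = (2 - 1/5*(-2))**2 = (2 + 2/5)**2 = (12/5)**2 = 144/25 ≈ 5.7600)
Y*w(7, -5) = 144*(8 - 5*7)/25 = 144*(8 - 35)/25 = (144/25)*(-27) = -3888/25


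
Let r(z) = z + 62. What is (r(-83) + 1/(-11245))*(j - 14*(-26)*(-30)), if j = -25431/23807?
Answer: 8771065320738/38244245 ≈ 2.2934e+5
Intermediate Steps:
r(z) = 62 + z
j = -3633/3401 (j = -25431*1/23807 = -3633/3401 ≈ -1.0682)
(r(-83) + 1/(-11245))*(j - 14*(-26)*(-30)) = ((62 - 83) + 1/(-11245))*(-3633/3401 - 14*(-26)*(-30)) = (-21 - 1/11245)*(-3633/3401 + 364*(-30)) = -236146*(-3633/3401 - 10920)/11245 = -236146/11245*(-37142553/3401) = 8771065320738/38244245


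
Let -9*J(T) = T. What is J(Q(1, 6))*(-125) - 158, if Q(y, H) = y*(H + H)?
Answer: 26/3 ≈ 8.6667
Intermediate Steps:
Q(y, H) = 2*H*y (Q(y, H) = y*(2*H) = 2*H*y)
J(T) = -T/9
J(Q(1, 6))*(-125) - 158 = -2*6/9*(-125) - 158 = -1/9*12*(-125) - 158 = -4/3*(-125) - 158 = 500/3 - 158 = 26/3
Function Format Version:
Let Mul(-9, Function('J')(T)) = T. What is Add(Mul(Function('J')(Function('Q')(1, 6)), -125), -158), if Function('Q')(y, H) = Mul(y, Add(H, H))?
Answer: Rational(26, 3) ≈ 8.6667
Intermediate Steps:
Function('Q')(y, H) = Mul(2, H, y) (Function('Q')(y, H) = Mul(y, Mul(2, H)) = Mul(2, H, y))
Function('J')(T) = Mul(Rational(-1, 9), T)
Add(Mul(Function('J')(Function('Q')(1, 6)), -125), -158) = Add(Mul(Mul(Rational(-1, 9), Mul(2, 6, 1)), -125), -158) = Add(Mul(Mul(Rational(-1, 9), 12), -125), -158) = Add(Mul(Rational(-4, 3), -125), -158) = Add(Rational(500, 3), -158) = Rational(26, 3)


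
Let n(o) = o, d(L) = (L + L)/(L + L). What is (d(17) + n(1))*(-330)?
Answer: -660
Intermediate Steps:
d(L) = 1 (d(L) = (2*L)/((2*L)) = (2*L)*(1/(2*L)) = 1)
(d(17) + n(1))*(-330) = (1 + 1)*(-330) = 2*(-330) = -660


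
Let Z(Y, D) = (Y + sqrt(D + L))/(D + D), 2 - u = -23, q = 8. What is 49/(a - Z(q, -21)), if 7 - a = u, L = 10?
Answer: -46648/16955 - 686*I*sqrt(11)/186505 ≈ -2.7513 - 0.012199*I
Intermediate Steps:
u = 25 (u = 2 - 1*(-23) = 2 + 23 = 25)
a = -18 (a = 7 - 1*25 = 7 - 25 = -18)
Z(Y, D) = (Y + sqrt(10 + D))/(2*D) (Z(Y, D) = (Y + sqrt(D + 10))/(D + D) = (Y + sqrt(10 + D))/((2*D)) = (Y + sqrt(10 + D))*(1/(2*D)) = (Y + sqrt(10 + D))/(2*D))
49/(a - Z(q, -21)) = 49/(-18 - (8 + sqrt(10 - 21))/(2*(-21))) = 49/(-18 - (-1)*(8 + sqrt(-11))/(2*21)) = 49/(-18 - (-1)*(8 + I*sqrt(11))/(2*21)) = 49/(-18 - (-4/21 - I*sqrt(11)/42)) = 49/(-18 + (4/21 + I*sqrt(11)/42)) = 49/(-374/21 + I*sqrt(11)/42)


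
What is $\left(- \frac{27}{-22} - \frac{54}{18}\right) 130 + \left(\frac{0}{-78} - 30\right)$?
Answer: $- \frac{2865}{11} \approx -260.45$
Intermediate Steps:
$\left(- \frac{27}{-22} - \frac{54}{18}\right) 130 + \left(\frac{0}{-78} - 30\right) = \left(\left(-27\right) \left(- \frac{1}{22}\right) - 3\right) 130 + \left(0 \left(- \frac{1}{78}\right) - 30\right) = \left(\frac{27}{22} - 3\right) 130 + \left(0 - 30\right) = \left(- \frac{39}{22}\right) 130 - 30 = - \frac{2535}{11} - 30 = - \frac{2865}{11}$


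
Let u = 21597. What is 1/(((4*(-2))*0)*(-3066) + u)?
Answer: 1/21597 ≈ 4.6303e-5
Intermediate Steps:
1/(((4*(-2))*0)*(-3066) + u) = 1/(((4*(-2))*0)*(-3066) + 21597) = 1/(-8*0*(-3066) + 21597) = 1/(0*(-3066) + 21597) = 1/(0 + 21597) = 1/21597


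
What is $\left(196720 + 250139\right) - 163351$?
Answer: $283508$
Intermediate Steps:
$\left(196720 + 250139\right) - 163351 = 446859 - 163351 = 283508$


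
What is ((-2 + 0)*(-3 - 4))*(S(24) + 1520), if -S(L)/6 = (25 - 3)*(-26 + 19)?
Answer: 34216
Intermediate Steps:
S(L) = 924 (S(L) = -6*(25 - 3)*(-26 + 19) = -132*(-7) = -6*(-154) = 924)
((-2 + 0)*(-3 - 4))*(S(24) + 1520) = ((-2 + 0)*(-3 - 4))*(924 + 1520) = -2*(-7)*2444 = 14*2444 = 34216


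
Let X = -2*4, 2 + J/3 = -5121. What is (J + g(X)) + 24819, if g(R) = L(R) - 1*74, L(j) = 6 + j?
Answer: 9374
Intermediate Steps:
J = -15369 (J = -6 + 3*(-5121) = -6 - 15363 = -15369)
X = -8
g(R) = -68 + R (g(R) = (6 + R) - 1*74 = (6 + R) - 74 = -68 + R)
(J + g(X)) + 24819 = (-15369 + (-68 - 8)) + 24819 = (-15369 - 76) + 24819 = -15445 + 24819 = 9374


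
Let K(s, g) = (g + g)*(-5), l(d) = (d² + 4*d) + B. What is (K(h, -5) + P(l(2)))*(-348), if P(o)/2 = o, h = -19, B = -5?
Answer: -22272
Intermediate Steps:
l(d) = -5 + d² + 4*d (l(d) = (d² + 4*d) - 5 = -5 + d² + 4*d)
K(s, g) = -10*g (K(s, g) = (2*g)*(-5) = -10*g)
P(o) = 2*o
(K(h, -5) + P(l(2)))*(-348) = (-10*(-5) + 2*(-5 + 2² + 4*2))*(-348) = (50 + 2*(-5 + 4 + 8))*(-348) = (50 + 2*7)*(-348) = (50 + 14)*(-348) = 64*(-348) = -22272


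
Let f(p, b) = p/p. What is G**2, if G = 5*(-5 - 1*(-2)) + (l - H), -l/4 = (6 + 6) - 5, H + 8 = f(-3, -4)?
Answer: 1296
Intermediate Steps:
f(p, b) = 1
H = -7 (H = -8 + 1 = -7)
l = -28 (l = -4*((6 + 6) - 5) = -4*(12 - 5) = -4*7 = -28)
G = -36 (G = 5*(-5 - 1*(-2)) + (-28 - 1*(-7)) = 5*(-5 + 2) + (-28 + 7) = 5*(-3) - 21 = -15 - 21 = -36)
G**2 = (-36)**2 = 1296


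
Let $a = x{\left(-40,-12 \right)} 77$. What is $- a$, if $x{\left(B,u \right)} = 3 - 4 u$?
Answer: $-3927$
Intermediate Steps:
$a = 3927$ ($a = \left(3 - -48\right) 77 = \left(3 + 48\right) 77 = 51 \cdot 77 = 3927$)
$- a = \left(-1\right) 3927 = -3927$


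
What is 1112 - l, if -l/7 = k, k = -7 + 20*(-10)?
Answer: -337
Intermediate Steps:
k = -207 (k = -7 - 200 = -207)
l = 1449 (l = -7*(-207) = 1449)
1112 - l = 1112 - 1*1449 = 1112 - 1449 = -337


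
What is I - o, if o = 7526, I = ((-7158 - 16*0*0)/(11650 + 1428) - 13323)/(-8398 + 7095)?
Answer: -64036783066/8520317 ≈ -7515.8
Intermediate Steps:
I = 87122676/8520317 (I = ((-7158 + 0*0)/13078 - 13323)/(-1303) = ((-7158 + 0)*(1/13078) - 13323)*(-1/1303) = (-7158*1/13078 - 13323)*(-1/1303) = (-3579/6539 - 13323)*(-1/1303) = -87122676/6539*(-1/1303) = 87122676/8520317 ≈ 10.225)
I - o = 87122676/8520317 - 1*7526 = 87122676/8520317 - 7526 = -64036783066/8520317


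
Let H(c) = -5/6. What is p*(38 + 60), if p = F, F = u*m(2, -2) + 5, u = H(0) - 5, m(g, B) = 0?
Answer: 490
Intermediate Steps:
H(c) = -⅚ (H(c) = -5*⅙ = -⅚)
u = -35/6 (u = -⅚ - 5 = -35/6 ≈ -5.8333)
F = 5 (F = -35/6*0 + 5 = 0 + 5 = 5)
p = 5
p*(38 + 60) = 5*(38 + 60) = 5*98 = 490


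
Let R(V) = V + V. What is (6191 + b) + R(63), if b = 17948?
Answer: 24265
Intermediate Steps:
R(V) = 2*V
(6191 + b) + R(63) = (6191 + 17948) + 2*63 = 24139 + 126 = 24265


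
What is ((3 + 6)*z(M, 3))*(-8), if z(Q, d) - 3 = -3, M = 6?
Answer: 0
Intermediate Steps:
z(Q, d) = 0 (z(Q, d) = 3 - 3 = 0)
((3 + 6)*z(M, 3))*(-8) = ((3 + 6)*0)*(-8) = (9*0)*(-8) = 0*(-8) = 0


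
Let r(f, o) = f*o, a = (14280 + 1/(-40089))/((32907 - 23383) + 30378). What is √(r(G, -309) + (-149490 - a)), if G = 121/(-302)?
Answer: I*√2178647848031364109664104701/120772161489 ≈ 386.48*I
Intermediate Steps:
G = -121/302 (G = 121*(-1/302) = -121/302 ≈ -0.40066)
a = 572470919/1599631278 (a = (14280 - 1/40089)/(9524 + 30378) = (572470919/40089)/39902 = (572470919/40089)*(1/39902) = 572470919/1599631278 ≈ 0.35788)
√(r(G, -309) + (-149490 - a)) = √(-121/302*(-309) + (-149490 - 1*572470919/1599631278)) = √(37389/302 + (-149490 - 572470919/1599631278)) = √(37389/302 - 239129452219139/1599631278) = √(-18039321489081709/120772161489) = I*√2178647848031364109664104701/120772161489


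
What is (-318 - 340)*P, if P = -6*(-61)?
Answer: -240828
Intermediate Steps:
P = 366
(-318 - 340)*P = (-318 - 340)*366 = -658*366 = -240828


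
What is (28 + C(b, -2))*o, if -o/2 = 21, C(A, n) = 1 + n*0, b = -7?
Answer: -1218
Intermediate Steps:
C(A, n) = 1 (C(A, n) = 1 + 0 = 1)
o = -42 (o = -2*21 = -42)
(28 + C(b, -2))*o = (28 + 1)*(-42) = 29*(-42) = -1218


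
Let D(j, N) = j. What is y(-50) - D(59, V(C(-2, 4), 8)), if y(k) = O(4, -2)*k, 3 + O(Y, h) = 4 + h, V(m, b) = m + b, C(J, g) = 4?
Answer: -9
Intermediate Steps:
V(m, b) = b + m
O(Y, h) = 1 + h (O(Y, h) = -3 + (4 + h) = 1 + h)
y(k) = -k (y(k) = (1 - 2)*k = -k)
y(-50) - D(59, V(C(-2, 4), 8)) = -1*(-50) - 1*59 = 50 - 59 = -9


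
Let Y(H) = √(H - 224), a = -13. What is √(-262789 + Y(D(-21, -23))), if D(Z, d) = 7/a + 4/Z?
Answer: √(-19585401381 + 273*I*√16748823)/273 ≈ 0.014622 + 512.63*I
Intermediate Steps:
D(Z, d) = -7/13 + 4/Z (D(Z, d) = 7/(-13) + 4/Z = 7*(-1/13) + 4/Z = -7/13 + 4/Z)
Y(H) = √(-224 + H)
√(-262789 + Y(D(-21, -23))) = √(-262789 + √(-224 + (-7/13 + 4/(-21)))) = √(-262789 + √(-224 + (-7/13 + 4*(-1/21)))) = √(-262789 + √(-224 + (-7/13 - 4/21))) = √(-262789 + √(-224 - 199/273)) = √(-262789 + √(-61351/273)) = √(-262789 + I*√16748823/273)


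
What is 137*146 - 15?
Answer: 19987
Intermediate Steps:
137*146 - 15 = 20002 - 15 = 19987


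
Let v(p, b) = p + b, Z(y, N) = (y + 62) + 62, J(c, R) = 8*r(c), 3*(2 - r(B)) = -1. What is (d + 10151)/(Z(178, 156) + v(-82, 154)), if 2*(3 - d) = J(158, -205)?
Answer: 15217/561 ≈ 27.125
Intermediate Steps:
r(B) = 7/3 (r(B) = 2 - ⅓*(-1) = 2 + ⅓ = 7/3)
J(c, R) = 56/3 (J(c, R) = 8*(7/3) = 56/3)
Z(y, N) = 124 + y (Z(y, N) = (62 + y) + 62 = 124 + y)
d = -19/3 (d = 3 - ½*56/3 = 3 - 28/3 = -19/3 ≈ -6.3333)
v(p, b) = b + p
(d + 10151)/(Z(178, 156) + v(-82, 154)) = (-19/3 + 10151)/((124 + 178) + (154 - 82)) = 30434/(3*(302 + 72)) = (30434/3)/374 = (30434/3)*(1/374) = 15217/561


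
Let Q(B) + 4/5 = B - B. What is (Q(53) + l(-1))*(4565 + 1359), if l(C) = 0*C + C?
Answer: -53316/5 ≈ -10663.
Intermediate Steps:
l(C) = C (l(C) = 0 + C = C)
Q(B) = -⅘ (Q(B) = -⅘ + (B - B) = -⅘ + 0 = -⅘)
(Q(53) + l(-1))*(4565 + 1359) = (-⅘ - 1)*(4565 + 1359) = -9/5*5924 = -53316/5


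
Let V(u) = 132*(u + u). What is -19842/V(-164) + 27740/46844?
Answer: 88771237/84506576 ≈ 1.0505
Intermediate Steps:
V(u) = 264*u (V(u) = 132*(2*u) = 264*u)
-19842/V(-164) + 27740/46844 = -19842/(264*(-164)) + 27740/46844 = -19842/(-43296) + 27740*(1/46844) = -19842*(-1/43296) + 6935/11711 = 3307/7216 + 6935/11711 = 88771237/84506576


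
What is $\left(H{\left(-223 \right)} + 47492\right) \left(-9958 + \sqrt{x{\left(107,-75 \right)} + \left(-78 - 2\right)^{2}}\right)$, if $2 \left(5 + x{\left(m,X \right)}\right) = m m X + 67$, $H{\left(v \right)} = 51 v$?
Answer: $-359673002 + 36119 i \sqrt{422909} \approx -3.5967 \cdot 10^{8} + 2.3489 \cdot 10^{7} i$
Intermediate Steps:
$x{\left(m,X \right)} = \frac{57}{2} + \frac{X m^{2}}{2}$ ($x{\left(m,X \right)} = -5 + \frac{m m X + 67}{2} = -5 + \frac{m^{2} X + 67}{2} = -5 + \frac{X m^{2} + 67}{2} = -5 + \frac{67 + X m^{2}}{2} = -5 + \left(\frac{67}{2} + \frac{X m^{2}}{2}\right) = \frac{57}{2} + \frac{X m^{2}}{2}$)
$\left(H{\left(-223 \right)} + 47492\right) \left(-9958 + \sqrt{x{\left(107,-75 \right)} + \left(-78 - 2\right)^{2}}\right) = \left(51 \left(-223\right) + 47492\right) \left(-9958 + \sqrt{\left(\frac{57}{2} + \frac{1}{2} \left(-75\right) 107^{2}\right) + \left(-78 - 2\right)^{2}}\right) = \left(-11373 + 47492\right) \left(-9958 + \sqrt{\left(\frac{57}{2} + \frac{1}{2} \left(-75\right) 11449\right) + \left(-80\right)^{2}}\right) = 36119 \left(-9958 + \sqrt{\left(\frac{57}{2} - \frac{858675}{2}\right) + 6400}\right) = 36119 \left(-9958 + \sqrt{-429309 + 6400}\right) = 36119 \left(-9958 + \sqrt{-422909}\right) = 36119 \left(-9958 + i \sqrt{422909}\right) = -359673002 + 36119 i \sqrt{422909}$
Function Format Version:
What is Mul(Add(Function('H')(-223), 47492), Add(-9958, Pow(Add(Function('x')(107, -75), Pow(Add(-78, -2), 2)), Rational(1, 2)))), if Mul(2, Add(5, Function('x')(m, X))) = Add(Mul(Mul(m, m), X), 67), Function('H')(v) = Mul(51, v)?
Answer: Add(-359673002, Mul(36119, I, Pow(422909, Rational(1, 2)))) ≈ Add(-3.5967e+8, Mul(2.3489e+7, I))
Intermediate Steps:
Function('x')(m, X) = Add(Rational(57, 2), Mul(Rational(1, 2), X, Pow(m, 2))) (Function('x')(m, X) = Add(-5, Mul(Rational(1, 2), Add(Mul(Mul(m, m), X), 67))) = Add(-5, Mul(Rational(1, 2), Add(Mul(Pow(m, 2), X), 67))) = Add(-5, Mul(Rational(1, 2), Add(Mul(X, Pow(m, 2)), 67))) = Add(-5, Mul(Rational(1, 2), Add(67, Mul(X, Pow(m, 2))))) = Add(-5, Add(Rational(67, 2), Mul(Rational(1, 2), X, Pow(m, 2)))) = Add(Rational(57, 2), Mul(Rational(1, 2), X, Pow(m, 2))))
Mul(Add(Function('H')(-223), 47492), Add(-9958, Pow(Add(Function('x')(107, -75), Pow(Add(-78, -2), 2)), Rational(1, 2)))) = Mul(Add(Mul(51, -223), 47492), Add(-9958, Pow(Add(Add(Rational(57, 2), Mul(Rational(1, 2), -75, Pow(107, 2))), Pow(Add(-78, -2), 2)), Rational(1, 2)))) = Mul(Add(-11373, 47492), Add(-9958, Pow(Add(Add(Rational(57, 2), Mul(Rational(1, 2), -75, 11449)), Pow(-80, 2)), Rational(1, 2)))) = Mul(36119, Add(-9958, Pow(Add(Add(Rational(57, 2), Rational(-858675, 2)), 6400), Rational(1, 2)))) = Mul(36119, Add(-9958, Pow(Add(-429309, 6400), Rational(1, 2)))) = Mul(36119, Add(-9958, Pow(-422909, Rational(1, 2)))) = Mul(36119, Add(-9958, Mul(I, Pow(422909, Rational(1, 2))))) = Add(-359673002, Mul(36119, I, Pow(422909, Rational(1, 2))))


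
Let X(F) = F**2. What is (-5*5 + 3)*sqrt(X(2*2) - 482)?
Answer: -22*I*sqrt(466) ≈ -474.91*I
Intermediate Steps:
(-5*5 + 3)*sqrt(X(2*2) - 482) = (-5*5 + 3)*sqrt((2*2)**2 - 482) = (-25 + 3)*sqrt(4**2 - 482) = -22*sqrt(16 - 482) = -22*I*sqrt(466)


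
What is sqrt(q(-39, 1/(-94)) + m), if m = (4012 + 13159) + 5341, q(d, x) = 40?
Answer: 2*sqrt(5638) ≈ 150.17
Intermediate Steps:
m = 22512 (m = 17171 + 5341 = 22512)
sqrt(q(-39, 1/(-94)) + m) = sqrt(40 + 22512) = sqrt(22552) = 2*sqrt(5638)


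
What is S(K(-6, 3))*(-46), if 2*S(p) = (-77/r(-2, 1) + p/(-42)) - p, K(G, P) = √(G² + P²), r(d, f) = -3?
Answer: -1771/3 + 989*√5/14 ≈ -432.37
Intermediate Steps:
S(p) = 77/6 - 43*p/84 (S(p) = ((-77/(-3) + p/(-42)) - p)/2 = ((-77*(-⅓) + p*(-1/42)) - p)/2 = ((77/3 - p/42) - p)/2 = (77/3 - 43*p/42)/2 = 77/6 - 43*p/84)
S(K(-6, 3))*(-46) = (77/6 - 43*√((-6)² + 3²)/84)*(-46) = (77/6 - 43*√(36 + 9)/84)*(-46) = (77/6 - 43*√5/28)*(-46) = -1771/3 + 989*√5/14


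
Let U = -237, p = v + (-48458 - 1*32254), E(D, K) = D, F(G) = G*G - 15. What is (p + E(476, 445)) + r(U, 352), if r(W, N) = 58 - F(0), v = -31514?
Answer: -111677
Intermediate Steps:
F(G) = -15 + G**2 (F(G) = G**2 - 15 = -15 + G**2)
p = -112226 (p = -31514 + (-48458 - 1*32254) = -31514 + (-48458 - 32254) = -31514 - 80712 = -112226)
r(W, N) = 73 (r(W, N) = 58 - (-15 + 0**2) = 58 - (-15 + 0) = 58 - 1*(-15) = 58 + 15 = 73)
(p + E(476, 445)) + r(U, 352) = (-112226 + 476) + 73 = -111750 + 73 = -111677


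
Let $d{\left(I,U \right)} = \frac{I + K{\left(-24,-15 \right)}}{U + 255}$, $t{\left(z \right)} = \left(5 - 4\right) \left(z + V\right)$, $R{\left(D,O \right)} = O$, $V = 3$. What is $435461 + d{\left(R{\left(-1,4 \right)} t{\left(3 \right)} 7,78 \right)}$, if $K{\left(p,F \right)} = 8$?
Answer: $\frac{145008689}{333} \approx 4.3546 \cdot 10^{5}$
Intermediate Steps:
$t{\left(z \right)} = 3 + z$ ($t{\left(z \right)} = \left(5 - 4\right) \left(z + 3\right) = 1 \left(3 + z\right) = 3 + z$)
$d{\left(I,U \right)} = \frac{8 + I}{255 + U}$ ($d{\left(I,U \right)} = \frac{I + 8}{U + 255} = \frac{8 + I}{255 + U}$)
$435461 + d{\left(R{\left(-1,4 \right)} t{\left(3 \right)} 7,78 \right)} = 435461 + \frac{8 + 4 \left(3 + 3\right) 7}{255 + 78} = 435461 + \frac{8 + 4 \cdot 6 \cdot 7}{333} = 435461 + \frac{8 + 24 \cdot 7}{333} = 435461 + \frac{8 + 168}{333} = 435461 + \frac{1}{333} \cdot 176 = 435461 + \frac{176}{333} = \frac{145008689}{333}$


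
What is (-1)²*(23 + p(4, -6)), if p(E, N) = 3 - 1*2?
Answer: 24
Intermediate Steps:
p(E, N) = 1 (p(E, N) = 3 - 2 = 1)
(-1)²*(23 + p(4, -6)) = (-1)²*(23 + 1) = 1*24 = 24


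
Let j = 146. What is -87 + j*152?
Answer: 22105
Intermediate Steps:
-87 + j*152 = -87 + 146*152 = -87 + 22192 = 22105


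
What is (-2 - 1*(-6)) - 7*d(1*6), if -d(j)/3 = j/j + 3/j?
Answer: 71/2 ≈ 35.500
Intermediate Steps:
d(j) = -3 - 9/j (d(j) = -3*(j/j + 3/j) = -3*(1 + 3/j) = -3 - 9/j)
(-2 - 1*(-6)) - 7*d(1*6) = (-2 - 1*(-6)) - 7*(-3 - 9/(1*6)) = (-2 + 6) - 7*(-3 - 9/6) = 4 - 7*(-3 - 9*⅙) = 4 - 7*(-3 - 3/2) = 4 - 7*(-9/2) = 4 + 63/2 = 71/2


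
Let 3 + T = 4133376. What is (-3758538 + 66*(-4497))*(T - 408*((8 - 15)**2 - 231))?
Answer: -17063366188860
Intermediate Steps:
T = 4133373 (T = -3 + 4133376 = 4133373)
(-3758538 + 66*(-4497))*(T - 408*((8 - 15)**2 - 231)) = (-3758538 + 66*(-4497))*(4133373 - 408*((8 - 15)**2 - 231)) = (-3758538 - 296802)*(4133373 - 408*((-7)**2 - 231)) = -4055340*(4133373 - 408*(49 - 231)) = -4055340*(4133373 - 408*(-182)) = -4055340*(4133373 + 74256) = -4055340*4207629 = -17063366188860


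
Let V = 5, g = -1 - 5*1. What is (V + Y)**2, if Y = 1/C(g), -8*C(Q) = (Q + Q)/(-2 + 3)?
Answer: 289/9 ≈ 32.111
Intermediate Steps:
g = -6 (g = -1 - 5 = -6)
C(Q) = -Q/4 (C(Q) = -(Q + Q)/(8*(-2 + 3)) = -2*Q/(8*1) = -2*Q/8 = -Q/4)
Y = 2/3 (Y = 1/(-1/4*(-6)) = 1/(3/2) = 2/3 ≈ 0.66667)
(V + Y)**2 = (5 + 2/3)**2 = (17/3)**2 = 289/9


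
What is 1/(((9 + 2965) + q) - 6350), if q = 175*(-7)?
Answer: -1/4601 ≈ -0.00021734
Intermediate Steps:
q = -1225
1/(((9 + 2965) + q) - 6350) = 1/(((9 + 2965) - 1225) - 6350) = 1/((2974 - 1225) - 6350) = 1/(1749 - 6350) = 1/(-4601) = -1/4601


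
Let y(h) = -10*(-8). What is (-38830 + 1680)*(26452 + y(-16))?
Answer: -985663800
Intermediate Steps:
y(h) = 80
(-38830 + 1680)*(26452 + y(-16)) = (-38830 + 1680)*(26452 + 80) = -37150*26532 = -985663800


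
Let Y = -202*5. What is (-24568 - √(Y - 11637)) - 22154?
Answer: -46722 - I*√12647 ≈ -46722.0 - 112.46*I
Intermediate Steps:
Y = -1010
(-24568 - √(Y - 11637)) - 22154 = (-24568 - √(-1010 - 11637)) - 22154 = (-24568 - √(-12647)) - 22154 = (-24568 - I*√12647) - 22154 = -46722 - I*√12647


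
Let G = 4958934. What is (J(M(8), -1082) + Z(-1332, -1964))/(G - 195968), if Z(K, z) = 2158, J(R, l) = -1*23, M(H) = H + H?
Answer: 2135/4762966 ≈ 0.00044825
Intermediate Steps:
M(H) = 2*H
J(R, l) = -23
(J(M(8), -1082) + Z(-1332, -1964))/(G - 195968) = (-23 + 2158)/(4958934 - 195968) = 2135/4762966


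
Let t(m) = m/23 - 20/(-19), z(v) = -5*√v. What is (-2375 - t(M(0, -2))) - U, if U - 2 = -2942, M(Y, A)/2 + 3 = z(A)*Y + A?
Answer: 246635/437 ≈ 564.38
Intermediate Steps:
M(Y, A) = -6 + 2*A - 10*Y*√A (M(Y, A) = -6 + 2*((-5*√A)*Y + A) = -6 + 2*(-5*Y*√A + A) = -6 + 2*(A - 5*Y*√A) = -6 + (2*A - 10*Y*√A) = -6 + 2*A - 10*Y*√A)
U = -2940 (U = 2 - 2942 = -2940)
t(m) = 20/19 + m/23 (t(m) = m*(1/23) - 20*(-1/19) = m/23 + 20/19 = 20/19 + m/23)
(-2375 - t(M(0, -2))) - U = (-2375 - (20/19 + (-6 + 2*(-2) - 10*0*√(-2))/23)) - 1*(-2940) = (-2375 - (20/19 + (-6 - 4 - 10*0*I*√2)/23)) + 2940 = (-2375 - (20/19 + (-6 - 4 + 0)/23)) + 2940 = (-2375 - (20/19 + (1/23)*(-10))) + 2940 = (-2375 - (20/19 - 10/23)) + 2940 = (-2375 - 1*270/437) + 2940 = (-2375 - 270/437) + 2940 = -1038145/437 + 2940 = 246635/437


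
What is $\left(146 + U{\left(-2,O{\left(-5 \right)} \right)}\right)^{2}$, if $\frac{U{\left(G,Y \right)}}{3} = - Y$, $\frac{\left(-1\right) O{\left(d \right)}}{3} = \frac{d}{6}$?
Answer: $\frac{76729}{4} \approx 19182.0$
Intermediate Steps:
$O{\left(d \right)} = - \frac{d}{2}$ ($O{\left(d \right)} = - 3 \frac{d}{6} = - \frac{d}{2}$)
$U{\left(G,Y \right)} = - 3 Y$ ($U{\left(G,Y \right)} = 3 \left(- Y\right) = - 3 Y$)
$\left(146 + U{\left(-2,O{\left(-5 \right)} \right)}\right)^{2} = \left(146 - 3 \left(\left(- \frac{1}{2}\right) \left(-5\right)\right)\right)^{2} = \left(146 - \frac{15}{2}\right)^{2} = \left(\frac{277}{2}\right)^{2} = \frac{76729}{4}$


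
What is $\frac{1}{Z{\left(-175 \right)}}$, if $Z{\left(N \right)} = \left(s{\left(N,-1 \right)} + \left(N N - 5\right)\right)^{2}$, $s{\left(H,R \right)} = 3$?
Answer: $\frac{1}{937768129} \approx 1.0664 \cdot 10^{-9}$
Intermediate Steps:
$Z{\left(N \right)} = \left(-2 + N^{2}\right)^{2}$ ($Z{\left(N \right)} = \left(3 + \left(N N - 5\right)\right)^{2} = \left(3 + \left(N^{2} - 5\right)\right)^{2} = \left(3 + \left(-5 + N^{2}\right)\right)^{2} = \left(-2 + N^{2}\right)^{2}$)
$\frac{1}{Z{\left(-175 \right)}} = \frac{1}{\left(-2 + \left(-175\right)^{2}\right)^{2}} = \frac{1}{\left(-2 + 30625\right)^{2}} = \frac{1}{30623^{2}} = \frac{1}{937768129}$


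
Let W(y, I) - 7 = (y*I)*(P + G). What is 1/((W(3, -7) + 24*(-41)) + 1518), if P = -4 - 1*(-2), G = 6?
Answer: 1/457 ≈ 0.0021882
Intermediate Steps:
P = -2 (P = -4 + 2 = -2)
W(y, I) = 7 + 4*I*y (W(y, I) = 7 + (y*I)*(-2 + 6) = 7 + (I*y)*4 = 7 + 4*I*y)
1/((W(3, -7) + 24*(-41)) + 1518) = 1/(((7 + 4*(-7)*3) + 24*(-41)) + 1518) = 1/(((7 - 84) - 984) + 1518) = 1/((-77 - 984) + 1518) = 1/(-1061 + 1518) = 1/457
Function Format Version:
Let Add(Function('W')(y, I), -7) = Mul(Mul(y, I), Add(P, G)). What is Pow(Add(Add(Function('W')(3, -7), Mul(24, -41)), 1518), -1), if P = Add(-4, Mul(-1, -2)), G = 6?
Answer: Rational(1, 457) ≈ 0.0021882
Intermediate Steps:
P = -2 (P = Add(-4, 2) = -2)
Function('W')(y, I) = Add(7, Mul(4, I, y)) (Function('W')(y, I) = Add(7, Mul(Mul(y, I), Add(-2, 6))) = Add(7, Mul(Mul(I, y), 4)) = Add(7, Mul(4, I, y)))
Pow(Add(Add(Function('W')(3, -7), Mul(24, -41)), 1518), -1) = Pow(Add(Add(Add(7, Mul(4, -7, 3)), Mul(24, -41)), 1518), -1) = Pow(Add(Add(Add(7, -84), -984), 1518), -1) = Pow(Add(Add(-77, -984), 1518), -1) = Pow(Add(-1061, 1518), -1) = Pow(457, -1) = Rational(1, 457)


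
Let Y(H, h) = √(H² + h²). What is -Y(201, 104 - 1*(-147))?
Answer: -√103402 ≈ -321.56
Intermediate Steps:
-Y(201, 104 - 1*(-147)) = -√(201² + (104 - 1*(-147))²) = -√(40401 + (104 + 147)²) = -√(40401 + 251²) = -√(40401 + 63001) = -√103402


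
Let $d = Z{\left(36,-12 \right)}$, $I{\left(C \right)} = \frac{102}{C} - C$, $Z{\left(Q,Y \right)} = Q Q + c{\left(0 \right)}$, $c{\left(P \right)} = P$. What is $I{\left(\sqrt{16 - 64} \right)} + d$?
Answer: $1296 - \frac{25 i \sqrt{3}}{2} \approx 1296.0 - 21.651 i$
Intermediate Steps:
$Z{\left(Q,Y \right)} = Q^{2}$ ($Z{\left(Q,Y \right)} = Q Q + 0 = Q^{2} + 0 = Q^{2}$)
$I{\left(C \right)} = - C + \frac{102}{C}$
$d = 1296$ ($d = 36^{2} = 1296$)
$I{\left(\sqrt{16 - 64} \right)} + d = \left(- \sqrt{16 - 64} + \frac{102}{\sqrt{16 - 64}}\right) + 1296 = \left(- \sqrt{-48} + \frac{102}{\sqrt{-48}}\right) + 1296 = \left(- 4 i \sqrt{3} + \frac{102}{4 i \sqrt{3}}\right) + 1296 = \left(- 4 i \sqrt{3} + 102 \left(- \frac{i \sqrt{3}}{12}\right)\right) + 1296 = \left(- 4 i \sqrt{3} - \frac{17 i \sqrt{3}}{2}\right) + 1296 = - \frac{25 i \sqrt{3}}{2} + 1296 = 1296 - \frac{25 i \sqrt{3}}{2}$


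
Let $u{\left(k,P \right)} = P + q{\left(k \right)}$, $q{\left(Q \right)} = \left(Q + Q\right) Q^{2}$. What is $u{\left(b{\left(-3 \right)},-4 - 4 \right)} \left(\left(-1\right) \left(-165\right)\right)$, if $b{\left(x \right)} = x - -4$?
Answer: $-990$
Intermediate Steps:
$b{\left(x \right)} = 4 + x$ ($b{\left(x \right)} = x + 4 = 4 + x$)
$q{\left(Q \right)} = 2 Q^{3}$ ($q{\left(Q \right)} = 2 Q Q^{2} = 2 Q^{3}$)
$u{\left(k,P \right)} = P + 2 k^{3}$
$u{\left(b{\left(-3 \right)},-4 - 4 \right)} \left(\left(-1\right) \left(-165\right)\right) = \left(\left(-4 - 4\right) + 2 \left(4 - 3\right)^{3}\right) \left(\left(-1\right) \left(-165\right)\right) = \left(-8 + 2 \cdot 1^{3}\right) 165 = \left(-8 + 2 \cdot 1\right) 165 = \left(-8 + 2\right) 165 = \left(-6\right) 165 = -990$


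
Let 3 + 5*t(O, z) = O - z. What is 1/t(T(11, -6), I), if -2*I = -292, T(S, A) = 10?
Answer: -5/139 ≈ -0.035971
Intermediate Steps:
I = 146 (I = -½*(-292) = 146)
t(O, z) = -⅗ - z/5 + O/5 (t(O, z) = -⅗ + (O - z)/5 = -⅗ + (-z/5 + O/5) = -⅗ - z/5 + O/5)
1/t(T(11, -6), I) = 1/(-⅗ - ⅕*146 + (⅕)*10) = 1/(-⅗ - 146/5 + 2) = 1/(-139/5) = -5/139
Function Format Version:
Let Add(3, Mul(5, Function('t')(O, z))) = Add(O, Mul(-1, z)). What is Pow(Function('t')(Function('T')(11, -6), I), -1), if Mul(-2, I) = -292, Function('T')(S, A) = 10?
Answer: Rational(-5, 139) ≈ -0.035971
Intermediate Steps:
I = 146 (I = Mul(Rational(-1, 2), -292) = 146)
Function('t')(O, z) = Add(Rational(-3, 5), Mul(Rational(-1, 5), z), Mul(Rational(1, 5), O)) (Function('t')(O, z) = Add(Rational(-3, 5), Mul(Rational(1, 5), Add(O, Mul(-1, z)))) = Add(Rational(-3, 5), Add(Mul(Rational(-1, 5), z), Mul(Rational(1, 5), O))) = Add(Rational(-3, 5), Mul(Rational(-1, 5), z), Mul(Rational(1, 5), O)))
Pow(Function('t')(Function('T')(11, -6), I), -1) = Pow(Add(Rational(-3, 5), Mul(Rational(-1, 5), 146), Mul(Rational(1, 5), 10)), -1) = Pow(Add(Rational(-3, 5), Rational(-146, 5), 2), -1) = Pow(Rational(-139, 5), -1) = Rational(-5, 139)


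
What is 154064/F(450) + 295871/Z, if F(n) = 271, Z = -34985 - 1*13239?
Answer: 7349401295/13068704 ≈ 562.37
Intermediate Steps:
Z = -48224 (Z = -34985 - 13239 = -48224)
154064/F(450) + 295871/Z = 154064/271 + 295871/(-48224) = 154064*(1/271) + 295871*(-1/48224) = 154064/271 - 295871/48224 = 7349401295/13068704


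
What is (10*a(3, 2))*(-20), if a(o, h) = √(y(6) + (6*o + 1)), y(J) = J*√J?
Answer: -200*√(19 + 6*√6) ≈ -1161.0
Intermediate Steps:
y(J) = J^(3/2)
a(o, h) = √(1 + 6*o + 6*√6) (a(o, h) = √(6^(3/2) + (6*o + 1)) = √(6*√6 + (1 + 6*o)) = √(1 + 6*o + 6*√6))
(10*a(3, 2))*(-20) = (10*√(1 + 6*3 + 6*√6))*(-20) = (10*√(1 + 18 + 6*√6))*(-20) = (10*√(19 + 6*√6))*(-20) = -200*√(19 + 6*√6)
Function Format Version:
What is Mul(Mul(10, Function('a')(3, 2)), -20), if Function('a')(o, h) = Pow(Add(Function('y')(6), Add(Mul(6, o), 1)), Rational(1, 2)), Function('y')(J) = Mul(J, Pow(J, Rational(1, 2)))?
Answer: Mul(-200, Pow(Add(19, Mul(6, Pow(6, Rational(1, 2)))), Rational(1, 2))) ≈ -1161.0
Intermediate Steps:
Function('y')(J) = Pow(J, Rational(3, 2))
Function('a')(o, h) = Pow(Add(1, Mul(6, o), Mul(6, Pow(6, Rational(1, 2)))), Rational(1, 2)) (Function('a')(o, h) = Pow(Add(Pow(6, Rational(3, 2)), Add(Mul(6, o), 1)), Rational(1, 2)) = Pow(Add(Mul(6, Pow(6, Rational(1, 2))), Add(1, Mul(6, o))), Rational(1, 2)) = Pow(Add(1, Mul(6, o), Mul(6, Pow(6, Rational(1, 2)))), Rational(1, 2)))
Mul(Mul(10, Function('a')(3, 2)), -20) = Mul(Mul(10, Pow(Add(1, Mul(6, 3), Mul(6, Pow(6, Rational(1, 2)))), Rational(1, 2))), -20) = Mul(Mul(10, Pow(Add(1, 18, Mul(6, Pow(6, Rational(1, 2)))), Rational(1, 2))), -20) = Mul(Mul(10, Pow(Add(19, Mul(6, Pow(6, Rational(1, 2)))), Rational(1, 2))), -20) = Mul(-200, Pow(Add(19, Mul(6, Pow(6, Rational(1, 2)))), Rational(1, 2)))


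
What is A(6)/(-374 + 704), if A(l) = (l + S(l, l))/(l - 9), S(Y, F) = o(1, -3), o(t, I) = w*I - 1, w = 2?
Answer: 1/990 ≈ 0.0010101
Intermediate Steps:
o(t, I) = -1 + 2*I (o(t, I) = 2*I - 1 = -1 + 2*I)
S(Y, F) = -7 (S(Y, F) = -1 + 2*(-3) = -1 - 6 = -7)
A(l) = (-7 + l)/(-9 + l) (A(l) = (l - 7)/(l - 9) = (-7 + l)/(-9 + l))
A(6)/(-374 + 704) = ((-7 + 6)/(-9 + 6))/(-374 + 704) = (-1/(-3))/330 = -⅓*(-1)*(1/330) = (⅓)*(1/330) = 1/990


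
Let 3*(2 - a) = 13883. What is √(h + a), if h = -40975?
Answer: I*√410406/3 ≈ 213.54*I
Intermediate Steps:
a = -13877/3 (a = 2 - ⅓*13883 = 2 - 13883/3 = -13877/3 ≈ -4625.7)
√(h + a) = √(-40975 - 13877/3) = √(-136802/3) = I*√410406/3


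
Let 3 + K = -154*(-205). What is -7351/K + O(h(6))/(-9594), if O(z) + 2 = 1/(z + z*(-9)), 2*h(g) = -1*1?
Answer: -281881007/1211415192 ≈ -0.23269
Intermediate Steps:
K = 31567 (K = -3 - 154*(-205) = -3 + 31570 = 31567)
h(g) = -1/2 (h(g) = (-1*1)/2 = (1/2)*(-1) = -1/2)
O(z) = -2 - 1/(8*z) (O(z) = -2 + 1/(z + z*(-9)) = -2 + 1/(z - 9*z) = -2 + 1/(-8*z) = -2 - 1/(8*z))
-7351/K + O(h(6))/(-9594) = -7351/31567 + (-2 - 1/(8*(-1/2)))/(-9594) = -7351*1/31567 + (-2 - 1/8*(-2))*(-1/9594) = -7351/31567 + (-2 + 1/4)*(-1/9594) = -7351/31567 - 7/4*(-1/9594) = -7351/31567 + 7/38376 = -281881007/1211415192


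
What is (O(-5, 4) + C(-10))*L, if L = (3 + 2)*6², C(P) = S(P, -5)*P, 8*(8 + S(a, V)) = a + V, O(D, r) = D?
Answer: 16875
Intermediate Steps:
S(a, V) = -8 + V/8 + a/8 (S(a, V) = -8 + (a + V)/8 = -8 + (V + a)/8 = -8 + (V/8 + a/8) = -8 + V/8 + a/8)
C(P) = P*(-69/8 + P/8) (C(P) = (-8 + (⅛)*(-5) + P/8)*P = (-8 - 5/8 + P/8)*P = (-69/8 + P/8)*P = P*(-69/8 + P/8))
L = 180 (L = 5*36 = 180)
(O(-5, 4) + C(-10))*L = (-5 + (⅛)*(-10)*(-69 - 10))*180 = (-5 + (⅛)*(-10)*(-79))*180 = (-5 + 395/4)*180 = (375/4)*180 = 16875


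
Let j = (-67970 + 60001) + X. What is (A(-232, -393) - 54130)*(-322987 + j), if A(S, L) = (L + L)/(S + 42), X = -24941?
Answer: 1830007070429/95 ≈ 1.9263e+10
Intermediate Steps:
A(S, L) = 2*L/(42 + S) (A(S, L) = (2*L)/(42 + S) = 2*L/(42 + S))
j = -32910 (j = (-67970 + 60001) - 24941 = -7969 - 24941 = -32910)
(A(-232, -393) - 54130)*(-322987 + j) = (2*(-393)/(42 - 232) - 54130)*(-322987 - 32910) = (2*(-393)/(-190) - 54130)*(-355897) = (2*(-393)*(-1/190) - 54130)*(-355897) = (393/95 - 54130)*(-355897) = -5141957/95*(-355897) = 1830007070429/95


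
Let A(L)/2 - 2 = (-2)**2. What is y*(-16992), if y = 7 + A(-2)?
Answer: -322848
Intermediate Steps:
A(L) = 12 (A(L) = 4 + 2*(-2)**2 = 4 + 2*4 = 4 + 8 = 12)
y = 19 (y = 7 + 12 = 19)
y*(-16992) = 19*(-16992) = -322848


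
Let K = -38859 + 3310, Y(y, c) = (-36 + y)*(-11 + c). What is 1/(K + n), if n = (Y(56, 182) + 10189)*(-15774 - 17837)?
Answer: -1/457447648 ≈ -2.1860e-9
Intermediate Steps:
n = -457412099 (n = ((396 - 36*182 - 11*56 + 182*56) + 10189)*(-15774 - 17837) = ((396 - 6552 - 616 + 10192) + 10189)*(-33611) = (3420 + 10189)*(-33611) = 13609*(-33611) = -457412099)
K = -35549
1/(K + n) = 1/(-35549 - 457412099) = 1/(-457447648) = -1/457447648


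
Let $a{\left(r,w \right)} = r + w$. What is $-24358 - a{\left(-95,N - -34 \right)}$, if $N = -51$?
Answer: $-24246$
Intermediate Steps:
$-24358 - a{\left(-95,N - -34 \right)} = -24358 - \left(-95 - 17\right) = -24358 - -112 = -24358 + 112 = -24246$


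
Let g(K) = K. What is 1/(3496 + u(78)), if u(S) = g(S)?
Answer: 1/3574 ≈ 0.00027980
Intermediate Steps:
u(S) = S
1/(3496 + u(78)) = 1/(3496 + 78) = 1/3574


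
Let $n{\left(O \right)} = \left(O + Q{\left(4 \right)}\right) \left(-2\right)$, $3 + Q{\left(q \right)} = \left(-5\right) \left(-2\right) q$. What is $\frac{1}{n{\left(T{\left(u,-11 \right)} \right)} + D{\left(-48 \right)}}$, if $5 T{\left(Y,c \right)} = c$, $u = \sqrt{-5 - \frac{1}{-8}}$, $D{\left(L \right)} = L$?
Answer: $- \frac{5}{588} \approx -0.0085034$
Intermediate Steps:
$u = \frac{i \sqrt{78}}{4}$ ($u = \sqrt{-5 - - \frac{1}{8}} = \sqrt{-5 + \frac{1}{8}} = \sqrt{- \frac{39}{8}} = \frac{i \sqrt{78}}{4} \approx 2.2079 i$)
$Q{\left(q \right)} = -3 + 10 q$ ($Q{\left(q \right)} = -3 + \left(-5\right) \left(-2\right) q = -3 + 10 q$)
$T{\left(Y,c \right)} = \frac{c}{5}$
$n{\left(O \right)} = -74 - 2 O$ ($n{\left(O \right)} = \left(O + \left(-3 + 10 \cdot 4\right)\right) \left(-2\right) = \left(O + \left(-3 + 40\right)\right) \left(-2\right) = \left(O + 37\right) \left(-2\right) = \left(37 + O\right) \left(-2\right) = -74 - 2 O$)
$\frac{1}{n{\left(T{\left(u,-11 \right)} \right)} + D{\left(-48 \right)}} = \frac{1}{\left(-74 - 2 \cdot \frac{1}{5} \left(-11\right)\right) - 48} = \frac{1}{\left(-74 - - \frac{22}{5}\right) - 48} = \frac{1}{\left(-74 + \frac{22}{5}\right) - 48} = \frac{1}{- \frac{348}{5} - 48} = \frac{1}{- \frac{588}{5}} = - \frac{5}{588}$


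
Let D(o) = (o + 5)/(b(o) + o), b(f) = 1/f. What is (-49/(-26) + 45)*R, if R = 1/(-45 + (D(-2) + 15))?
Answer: -6095/4056 ≈ -1.5027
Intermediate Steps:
b(f) = 1/f
D(o) = (5 + o)/(o + 1/o) (D(o) = (o + 5)/(1/o + o) = (5 + o)/(o + 1/o))
R = -5/156 (R = 1/(-45 + (-2*(5 - 2)/(1 + (-2)**2) + 15)) = 1/(-45 + (-2*3/(1 + 4) + 15)) = 1/(-45 + (-2*3/5 + 15)) = 1/(-45 + (-2*1/5*3 + 15)) = 1/(-45 + (-6/5 + 15)) = 1/(-45 + 69/5) = 1/(-156/5) = -5/156 ≈ -0.032051)
(-49/(-26) + 45)*R = (-49/(-26) + 45)*(-5/156) = (-49*(-1/26) + 45)*(-5/156) = (49/26 + 45)*(-5/156) = (1219/26)*(-5/156) = -6095/4056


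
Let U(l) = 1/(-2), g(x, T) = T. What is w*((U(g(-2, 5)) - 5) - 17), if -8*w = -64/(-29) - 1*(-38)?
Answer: 26235/232 ≈ 113.08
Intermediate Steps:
U(l) = -½
w = -583/116 (w = -(-64/(-29) - 1*(-38))/8 = -(-64*(-1/29) + 38)/8 = -(64/29 + 38)/8 = -⅛*1166/29 = -583/116 ≈ -5.0259)
w*((U(g(-2, 5)) - 5) - 17) = -583*((-½ - 5) - 17)/116 = -583*(-11/2 - 17)/116 = -583/116*(-45/2) = 26235/232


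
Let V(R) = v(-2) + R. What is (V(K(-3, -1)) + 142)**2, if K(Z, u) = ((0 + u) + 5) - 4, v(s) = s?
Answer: 19600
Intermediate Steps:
K(Z, u) = 1 + u (K(Z, u) = (u + 5) - 4 = (5 + u) - 4 = 1 + u)
V(R) = -2 + R
(V(K(-3, -1)) + 142)**2 = ((-2 + (1 - 1)) + 142)**2 = ((-2 + 0) + 142)**2 = (-2 + 142)**2 = 140**2 = 19600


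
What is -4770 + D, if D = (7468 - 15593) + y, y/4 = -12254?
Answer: -61911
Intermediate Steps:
y = -49016 (y = 4*(-12254) = -49016)
D = -57141 (D = (7468 - 15593) - 49016 = -8125 - 49016 = -57141)
-4770 + D = -4770 - 57141 = -61911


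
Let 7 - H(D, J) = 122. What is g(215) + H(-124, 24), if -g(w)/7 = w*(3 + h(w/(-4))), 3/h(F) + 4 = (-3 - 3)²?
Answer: -152675/32 ≈ -4771.1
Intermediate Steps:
h(F) = 3/32 (h(F) = 3/(-4 + (-3 - 3)²) = 3/(-4 + (-6)²) = 3/(-4 + 36) = 3/32)
H(D, J) = -115 (H(D, J) = 7 - 1*122 = 7 - 122 = -115)
g(w) = -693*w/32 (g(w) = -7*w*(3 + 3/32) = -7*w*99/32 = -693*w/32)
g(215) + H(-124, 24) = -693/32*215 - 115 = -148995/32 - 115 = -152675/32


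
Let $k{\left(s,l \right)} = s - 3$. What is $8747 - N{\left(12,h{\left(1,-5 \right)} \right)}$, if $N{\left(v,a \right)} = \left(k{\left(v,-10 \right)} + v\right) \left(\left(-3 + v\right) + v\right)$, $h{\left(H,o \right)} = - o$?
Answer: $8306$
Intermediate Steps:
$k{\left(s,l \right)} = -3 + s$
$N{\left(v,a \right)} = \left(-3 + 2 v\right)^{2}$ ($N{\left(v,a \right)} = \left(\left(-3 + v\right) + v\right) \left(\left(-3 + v\right) + v\right) = \left(-3 + 2 v\right) \left(-3 + 2 v\right) = \left(-3 + 2 v\right)^{2}$)
$8747 - N{\left(12,h{\left(1,-5 \right)} \right)} = 8747 - \left(9 - 144 + 4 \cdot 12^{2}\right) = 8747 - \left(9 - 144 + 4 \cdot 144\right) = 8747 - \left(9 - 144 + 576\right) = 8747 - 441 = 8306$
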